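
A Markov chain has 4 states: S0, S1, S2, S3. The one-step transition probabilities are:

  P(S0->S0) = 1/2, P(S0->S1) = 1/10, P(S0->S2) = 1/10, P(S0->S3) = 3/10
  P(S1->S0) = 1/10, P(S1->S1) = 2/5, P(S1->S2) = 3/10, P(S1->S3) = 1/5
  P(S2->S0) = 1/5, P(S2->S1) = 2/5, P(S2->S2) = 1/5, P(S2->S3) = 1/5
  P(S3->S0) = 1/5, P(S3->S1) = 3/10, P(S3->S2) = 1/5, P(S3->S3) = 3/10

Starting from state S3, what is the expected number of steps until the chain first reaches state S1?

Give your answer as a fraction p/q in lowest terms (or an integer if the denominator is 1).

Answer: 50/13

Derivation:
Let h_i = expected steps to first reach S1 from state i.
Boundary: h_S1 = 0.
First-step equations for the other states:
  h_S0 = 1 + 1/2*h_S0 + 1/10*h_S1 + 1/10*h_S2 + 3/10*h_S3
  h_S2 = 1 + 1/5*h_S0 + 2/5*h_S1 + 1/5*h_S2 + 1/5*h_S3
  h_S3 = 1 + 1/5*h_S0 + 3/10*h_S1 + 1/5*h_S2 + 3/10*h_S3

Substituting h_S1 = 0 and rearranging gives the linear system (I - Q) h = 1:
  [1/2, -1/10, -3/10] . (h_S0, h_S2, h_S3) = 1
  [-1/5, 4/5, -1/5] . (h_S0, h_S2, h_S3) = 1
  [-1/5, -1/5, 7/10] . (h_S0, h_S2, h_S3) = 1

Solving yields:
  h_S0 = 5
  h_S2 = 45/13
  h_S3 = 50/13

Starting state is S3, so the expected hitting time is h_S3 = 50/13.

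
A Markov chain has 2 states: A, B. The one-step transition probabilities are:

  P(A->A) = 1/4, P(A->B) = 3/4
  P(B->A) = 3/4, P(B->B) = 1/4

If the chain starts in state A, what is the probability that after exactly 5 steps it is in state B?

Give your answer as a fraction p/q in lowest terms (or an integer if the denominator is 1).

Computing P^5 by repeated multiplication:
P^1 =
  A: [1/4, 3/4]
  B: [3/4, 1/4]
P^2 =
  A: [5/8, 3/8]
  B: [3/8, 5/8]
P^3 =
  A: [7/16, 9/16]
  B: [9/16, 7/16]
P^4 =
  A: [17/32, 15/32]
  B: [15/32, 17/32]
P^5 =
  A: [31/64, 33/64]
  B: [33/64, 31/64]

(P^5)[A -> B] = 33/64

Answer: 33/64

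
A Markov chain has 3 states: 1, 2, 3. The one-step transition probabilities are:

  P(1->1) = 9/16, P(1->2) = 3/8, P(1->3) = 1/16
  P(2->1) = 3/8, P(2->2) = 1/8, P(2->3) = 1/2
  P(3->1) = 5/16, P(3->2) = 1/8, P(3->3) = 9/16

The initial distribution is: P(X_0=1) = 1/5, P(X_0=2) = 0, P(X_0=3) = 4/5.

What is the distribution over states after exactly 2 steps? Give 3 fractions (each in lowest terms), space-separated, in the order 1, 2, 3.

Answer: 53/128 69/320 237/640

Derivation:
Propagating the distribution step by step (d_{t+1} = d_t * P):
d_0 = (1=1/5, 2=0, 3=4/5)
  d_1[1] = 1/5*9/16 + 0*3/8 + 4/5*5/16 = 29/80
  d_1[2] = 1/5*3/8 + 0*1/8 + 4/5*1/8 = 7/40
  d_1[3] = 1/5*1/16 + 0*1/2 + 4/5*9/16 = 37/80
d_1 = (1=29/80, 2=7/40, 3=37/80)
  d_2[1] = 29/80*9/16 + 7/40*3/8 + 37/80*5/16 = 53/128
  d_2[2] = 29/80*3/8 + 7/40*1/8 + 37/80*1/8 = 69/320
  d_2[3] = 29/80*1/16 + 7/40*1/2 + 37/80*9/16 = 237/640
d_2 = (1=53/128, 2=69/320, 3=237/640)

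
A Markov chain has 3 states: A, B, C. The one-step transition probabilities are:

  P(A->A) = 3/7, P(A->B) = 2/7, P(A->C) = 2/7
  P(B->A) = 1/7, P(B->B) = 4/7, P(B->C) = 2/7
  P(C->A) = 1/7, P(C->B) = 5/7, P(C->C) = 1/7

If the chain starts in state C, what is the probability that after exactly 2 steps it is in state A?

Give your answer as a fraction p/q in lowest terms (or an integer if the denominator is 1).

Answer: 9/49

Derivation:
Computing P^2 by repeated multiplication:
P^1 =
  A: [3/7, 2/7, 2/7]
  B: [1/7, 4/7, 2/7]
  C: [1/7, 5/7, 1/7]
P^2 =
  A: [13/49, 24/49, 12/49]
  B: [9/49, 4/7, 12/49]
  C: [9/49, 27/49, 13/49]

(P^2)[C -> A] = 9/49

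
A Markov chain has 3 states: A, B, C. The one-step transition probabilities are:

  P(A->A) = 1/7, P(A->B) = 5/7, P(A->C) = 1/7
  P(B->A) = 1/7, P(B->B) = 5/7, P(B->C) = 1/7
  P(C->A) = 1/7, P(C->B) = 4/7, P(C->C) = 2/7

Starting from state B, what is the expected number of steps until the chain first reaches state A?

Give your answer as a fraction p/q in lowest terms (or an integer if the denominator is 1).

Answer: 7

Derivation:
Let h_i = expected steps to first reach A from state i.
Boundary: h_A = 0.
First-step equations for the other states:
  h_B = 1 + 1/7*h_A + 5/7*h_B + 1/7*h_C
  h_C = 1 + 1/7*h_A + 4/7*h_B + 2/7*h_C

Substituting h_A = 0 and rearranging gives the linear system (I - Q) h = 1:
  [2/7, -1/7] . (h_B, h_C) = 1
  [-4/7, 5/7] . (h_B, h_C) = 1

Solving yields:
  h_B = 7
  h_C = 7

Starting state is B, so the expected hitting time is h_B = 7.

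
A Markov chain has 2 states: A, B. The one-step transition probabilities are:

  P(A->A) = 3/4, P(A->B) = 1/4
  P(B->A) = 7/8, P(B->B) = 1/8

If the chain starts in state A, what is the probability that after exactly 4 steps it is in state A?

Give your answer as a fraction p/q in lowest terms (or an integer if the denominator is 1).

Computing P^4 by repeated multiplication:
P^1 =
  A: [3/4, 1/4]
  B: [7/8, 1/8]
P^2 =
  A: [25/32, 7/32]
  B: [49/64, 15/64]
P^3 =
  A: [199/256, 57/256]
  B: [399/512, 113/512]
P^4 =
  A: [1593/2048, 455/2048]
  B: [3185/4096, 911/4096]

(P^4)[A -> A] = 1593/2048

Answer: 1593/2048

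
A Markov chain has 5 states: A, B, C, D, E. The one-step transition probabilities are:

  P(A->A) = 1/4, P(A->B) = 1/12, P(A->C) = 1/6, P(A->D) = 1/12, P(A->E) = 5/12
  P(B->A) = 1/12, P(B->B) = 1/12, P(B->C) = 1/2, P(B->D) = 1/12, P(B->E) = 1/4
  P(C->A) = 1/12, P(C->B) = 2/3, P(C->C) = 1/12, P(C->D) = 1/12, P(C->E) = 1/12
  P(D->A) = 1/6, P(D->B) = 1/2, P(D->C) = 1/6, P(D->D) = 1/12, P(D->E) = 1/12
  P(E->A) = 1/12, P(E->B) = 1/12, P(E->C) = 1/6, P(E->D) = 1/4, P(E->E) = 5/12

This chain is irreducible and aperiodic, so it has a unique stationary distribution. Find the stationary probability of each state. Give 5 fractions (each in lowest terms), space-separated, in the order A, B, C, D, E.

The stationary distribution satisfies pi = pi * P, i.e.:
  pi_A = 1/4*pi_A + 1/12*pi_B + 1/12*pi_C + 1/6*pi_D + 1/12*pi_E
  pi_B = 1/12*pi_A + 1/12*pi_B + 2/3*pi_C + 1/2*pi_D + 1/12*pi_E
  pi_C = 1/6*pi_A + 1/2*pi_B + 1/12*pi_C + 1/6*pi_D + 1/6*pi_E
  pi_D = 1/12*pi_A + 1/12*pi_B + 1/12*pi_C + 1/12*pi_D + 1/4*pi_E
  pi_E = 5/12*pi_A + 1/4*pi_B + 1/12*pi_C + 1/12*pi_D + 5/12*pi_E
with normalization: pi_A + pi_B + pi_C + pi_D + pi_E = 1.

Using the first 4 balance equations plus normalization, the linear system A*pi = b is:
  [-3/4, 1/12, 1/12, 1/6, 1/12] . pi = 0
  [1/12, -11/12, 2/3, 1/2, 1/12] . pi = 0
  [1/6, 1/2, -11/12, 1/6, 1/6] . pi = 0
  [1/12, 1/12, 1/12, -11/12, 1/4] . pi = 0
  [1, 1, 1, 1, 1] . pi = 1

Solving yields:
  pi_A = 559/4969
  pi_B = 2727/9938
  pi_C = 1184/4969
  pi_D = 621/4969
  pi_E = 2483/9938

Verification (pi * P):
  559/4969*1/4 + 2727/9938*1/12 + 1184/4969*1/12 + 621/4969*1/6 + 2483/9938*1/12 = 559/4969 = pi_A  (ok)
  559/4969*1/12 + 2727/9938*1/12 + 1184/4969*2/3 + 621/4969*1/2 + 2483/9938*1/12 = 2727/9938 = pi_B  (ok)
  559/4969*1/6 + 2727/9938*1/2 + 1184/4969*1/12 + 621/4969*1/6 + 2483/9938*1/6 = 1184/4969 = pi_C  (ok)
  559/4969*1/12 + 2727/9938*1/12 + 1184/4969*1/12 + 621/4969*1/12 + 2483/9938*1/4 = 621/4969 = pi_D  (ok)
  559/4969*5/12 + 2727/9938*1/4 + 1184/4969*1/12 + 621/4969*1/12 + 2483/9938*5/12 = 2483/9938 = pi_E  (ok)

Answer: 559/4969 2727/9938 1184/4969 621/4969 2483/9938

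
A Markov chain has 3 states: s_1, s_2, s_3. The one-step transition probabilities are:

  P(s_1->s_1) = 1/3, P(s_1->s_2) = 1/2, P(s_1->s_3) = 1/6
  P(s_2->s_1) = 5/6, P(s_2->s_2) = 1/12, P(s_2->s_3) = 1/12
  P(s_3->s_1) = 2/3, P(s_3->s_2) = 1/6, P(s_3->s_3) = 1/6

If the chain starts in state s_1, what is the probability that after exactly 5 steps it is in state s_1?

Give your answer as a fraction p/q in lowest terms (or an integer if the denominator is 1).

Answer: 32933/62208

Derivation:
Computing P^5 by repeated multiplication:
P^1 =
  s_1: [1/3, 1/2, 1/6]
  s_2: [5/6, 1/12, 1/12]
  s_3: [2/3, 1/6, 1/6]
P^2 =
  s_1: [23/36, 17/72, 1/8]
  s_2: [29/72, 7/16, 23/144]
  s_3: [17/36, 3/8, 11/72]
P^3 =
  s_1: [71/144, 311/864, 127/864]
  s_2: [523/864, 457/1728, 25/192]
  s_3: [247/432, 253/864, 13/96]
P^4 =
  s_1: [2915/5184, 3121/10368, 1417/10368]
  s_2: [1759/3456, 7183/20736, 2999/20736]
  s_3: [907/1728, 3451/10368, 1475/10368]
P^5 =
  s_1: [32933/62208, 13645/41472, 17615/124416]
  s_2: [69019/124416, 76505/248832, 34289/248832]
  s_3: [34039/62208, 39053/124416, 17285/124416]

(P^5)[s_1 -> s_1] = 32933/62208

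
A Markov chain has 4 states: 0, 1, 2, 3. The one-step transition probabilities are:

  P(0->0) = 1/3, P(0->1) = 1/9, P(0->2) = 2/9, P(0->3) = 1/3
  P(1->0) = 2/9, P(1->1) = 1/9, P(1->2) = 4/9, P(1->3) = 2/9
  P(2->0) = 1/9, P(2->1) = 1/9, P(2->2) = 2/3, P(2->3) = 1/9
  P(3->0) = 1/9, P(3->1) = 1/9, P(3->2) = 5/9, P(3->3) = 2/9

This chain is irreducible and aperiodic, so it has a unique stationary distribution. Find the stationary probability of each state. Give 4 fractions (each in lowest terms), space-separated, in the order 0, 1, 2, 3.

The stationary distribution satisfies pi = pi * P, i.e.:
  pi_0 = 1/3*pi_0 + 2/9*pi_1 + 1/9*pi_2 + 1/9*pi_3
  pi_1 = 1/9*pi_0 + 1/9*pi_1 + 1/9*pi_2 + 1/9*pi_3
  pi_2 = 2/9*pi_0 + 4/9*pi_1 + 2/3*pi_2 + 5/9*pi_3
  pi_3 = 1/3*pi_0 + 2/9*pi_1 + 1/9*pi_2 + 2/9*pi_3
with normalization: pi_0 + pi_1 + pi_2 + pi_3 = 1.

Using the first 3 balance equations plus normalization, the linear system A*pi = b is:
  [-2/3, 2/9, 1/9, 1/9] . pi = 0
  [1/9, -8/9, 1/9, 1/9] . pi = 0
  [2/9, 4/9, -1/3, 5/9] . pi = 0
  [1, 1, 1, 1] . pi = 1

Solving yields:
  pi_0 = 10/63
  pi_1 = 1/9
  pi_2 = 139/252
  pi_3 = 5/28

Verification (pi * P):
  10/63*1/3 + 1/9*2/9 + 139/252*1/9 + 5/28*1/9 = 10/63 = pi_0  (ok)
  10/63*1/9 + 1/9*1/9 + 139/252*1/9 + 5/28*1/9 = 1/9 = pi_1  (ok)
  10/63*2/9 + 1/9*4/9 + 139/252*2/3 + 5/28*5/9 = 139/252 = pi_2  (ok)
  10/63*1/3 + 1/9*2/9 + 139/252*1/9 + 5/28*2/9 = 5/28 = pi_3  (ok)

Answer: 10/63 1/9 139/252 5/28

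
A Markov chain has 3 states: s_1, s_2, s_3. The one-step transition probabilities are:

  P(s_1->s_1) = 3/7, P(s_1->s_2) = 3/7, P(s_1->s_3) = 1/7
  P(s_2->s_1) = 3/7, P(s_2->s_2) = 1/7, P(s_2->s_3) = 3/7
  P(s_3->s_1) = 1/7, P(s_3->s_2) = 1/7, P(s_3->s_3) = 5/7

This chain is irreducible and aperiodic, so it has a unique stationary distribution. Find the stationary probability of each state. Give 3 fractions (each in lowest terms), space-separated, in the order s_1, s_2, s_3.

Answer: 9/31 7/31 15/31

Derivation:
The stationary distribution satisfies pi = pi * P, i.e.:
  pi_s_1 = 3/7*pi_s_1 + 3/7*pi_s_2 + 1/7*pi_s_3
  pi_s_2 = 3/7*pi_s_1 + 1/7*pi_s_2 + 1/7*pi_s_3
  pi_s_3 = 1/7*pi_s_1 + 3/7*pi_s_2 + 5/7*pi_s_3
with normalization: pi_s_1 + pi_s_2 + pi_s_3 = 1.

Using the first 2 balance equations plus normalization, the linear system A*pi = b is:
  [-4/7, 3/7, 1/7] . pi = 0
  [3/7, -6/7, 1/7] . pi = 0
  [1, 1, 1] . pi = 1

Solving yields:
  pi_s_1 = 9/31
  pi_s_2 = 7/31
  pi_s_3 = 15/31

Verification (pi * P):
  9/31*3/7 + 7/31*3/7 + 15/31*1/7 = 9/31 = pi_s_1  (ok)
  9/31*3/7 + 7/31*1/7 + 15/31*1/7 = 7/31 = pi_s_2  (ok)
  9/31*1/7 + 7/31*3/7 + 15/31*5/7 = 15/31 = pi_s_3  (ok)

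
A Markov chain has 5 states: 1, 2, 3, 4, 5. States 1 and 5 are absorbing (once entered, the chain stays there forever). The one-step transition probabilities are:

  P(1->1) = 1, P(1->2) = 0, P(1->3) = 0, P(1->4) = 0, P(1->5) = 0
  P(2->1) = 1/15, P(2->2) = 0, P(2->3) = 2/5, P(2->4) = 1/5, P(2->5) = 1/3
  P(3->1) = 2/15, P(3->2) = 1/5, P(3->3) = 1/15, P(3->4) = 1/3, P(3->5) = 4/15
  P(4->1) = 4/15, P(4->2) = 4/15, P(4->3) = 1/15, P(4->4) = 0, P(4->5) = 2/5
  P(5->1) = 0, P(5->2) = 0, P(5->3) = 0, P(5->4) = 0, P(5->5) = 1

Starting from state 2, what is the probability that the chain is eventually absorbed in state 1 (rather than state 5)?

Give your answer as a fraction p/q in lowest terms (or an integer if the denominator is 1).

Answer: 679/2508

Derivation:
Let a_i = P(absorbed in 1 | start in state i).
Boundary conditions: a_1 = 1, a_5 = 0.
For each transient state i, a_i = sum_j P(i->j) * a_j:
  a_2 = 1/15*a_1 + 0*a_2 + 2/5*a_3 + 1/5*a_4 + 1/3*a_5
  a_3 = 2/15*a_1 + 1/5*a_2 + 1/15*a_3 + 1/3*a_4 + 4/15*a_5
  a_4 = 4/15*a_1 + 4/15*a_2 + 1/15*a_3 + 0*a_4 + 2/5*a_5

Substituting a_1 = 1 and a_5 = 0, rearrange to (I - Q) a = r where r[i] = P(i -> 1):
  [1, -2/5, -1/5] . (a_2, a_3, a_4) = 1/15
  [-1/5, 14/15, -1/3] . (a_2, a_3, a_4) = 2/15
  [-4/15, -1/15, 1] . (a_2, a_3, a_4) = 4/15

Solving yields:
  a_2 = 679/2508
  a_3 = 827/2508
  a_4 = 905/2508

Starting state is 2, so the absorption probability is a_2 = 679/2508.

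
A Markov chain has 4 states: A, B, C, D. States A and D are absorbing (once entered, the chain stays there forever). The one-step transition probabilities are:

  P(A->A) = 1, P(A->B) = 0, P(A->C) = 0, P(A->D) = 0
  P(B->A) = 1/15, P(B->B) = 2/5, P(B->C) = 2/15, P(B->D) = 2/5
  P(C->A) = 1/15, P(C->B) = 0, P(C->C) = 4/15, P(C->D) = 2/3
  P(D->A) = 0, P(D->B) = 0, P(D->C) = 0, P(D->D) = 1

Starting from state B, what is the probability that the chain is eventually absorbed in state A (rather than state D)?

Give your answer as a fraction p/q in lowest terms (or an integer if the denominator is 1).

Answer: 13/99

Derivation:
Let a_i = P(absorbed in A | start in state i).
Boundary conditions: a_A = 1, a_D = 0.
For each transient state i, a_i = sum_j P(i->j) * a_j:
  a_B = 1/15*a_A + 2/5*a_B + 2/15*a_C + 2/5*a_D
  a_C = 1/15*a_A + 0*a_B + 4/15*a_C + 2/3*a_D

Substituting a_A = 1 and a_D = 0, rearrange to (I - Q) a = r where r[i] = P(i -> A):
  [3/5, -2/15] . (a_B, a_C) = 1/15
  [0, 11/15] . (a_B, a_C) = 1/15

Solving yields:
  a_B = 13/99
  a_C = 1/11

Starting state is B, so the absorption probability is a_B = 13/99.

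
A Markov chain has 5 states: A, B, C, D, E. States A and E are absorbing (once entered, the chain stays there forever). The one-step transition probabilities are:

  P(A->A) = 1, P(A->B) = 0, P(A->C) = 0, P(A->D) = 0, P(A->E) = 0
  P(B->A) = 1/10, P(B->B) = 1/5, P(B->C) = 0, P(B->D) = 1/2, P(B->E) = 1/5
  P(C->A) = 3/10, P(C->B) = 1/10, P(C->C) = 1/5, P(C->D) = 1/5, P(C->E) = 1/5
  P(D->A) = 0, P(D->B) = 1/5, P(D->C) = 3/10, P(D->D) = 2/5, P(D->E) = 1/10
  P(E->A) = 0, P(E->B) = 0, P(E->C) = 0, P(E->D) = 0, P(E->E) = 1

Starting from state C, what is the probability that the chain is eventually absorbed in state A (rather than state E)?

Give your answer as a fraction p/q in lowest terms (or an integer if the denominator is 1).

Answer: 124/241

Derivation:
Let a_i = P(absorbed in A | start in state i).
Boundary conditions: a_A = 1, a_E = 0.
For each transient state i, a_i = sum_j P(i->j) * a_j:
  a_B = 1/10*a_A + 1/5*a_B + 0*a_C + 1/2*a_D + 1/5*a_E
  a_C = 3/10*a_A + 1/10*a_B + 1/5*a_C + 1/5*a_D + 1/5*a_E
  a_D = 0*a_A + 1/5*a_B + 3/10*a_C + 2/5*a_D + 1/10*a_E

Substituting a_A = 1 and a_E = 0, rearrange to (I - Q) a = r where r[i] = P(i -> A):
  [4/5, 0, -1/2] . (a_B, a_C, a_D) = 1/10
  [-1/10, 4/5, -1/5] . (a_B, a_C, a_D) = 3/10
  [-1/5, -3/10, 3/5] . (a_B, a_C, a_D) = 0

Solving yields:
  a_B = 87/241
  a_C = 124/241
  a_D = 91/241

Starting state is C, so the absorption probability is a_C = 124/241.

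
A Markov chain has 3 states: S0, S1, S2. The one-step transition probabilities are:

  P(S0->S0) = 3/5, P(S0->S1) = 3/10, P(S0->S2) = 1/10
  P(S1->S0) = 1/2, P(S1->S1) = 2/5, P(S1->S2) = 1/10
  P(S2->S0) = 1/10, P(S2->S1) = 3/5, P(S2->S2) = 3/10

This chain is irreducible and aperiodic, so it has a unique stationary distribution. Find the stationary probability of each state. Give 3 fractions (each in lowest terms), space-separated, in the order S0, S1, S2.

Answer: 1/2 3/8 1/8

Derivation:
The stationary distribution satisfies pi = pi * P, i.e.:
  pi_S0 = 3/5*pi_S0 + 1/2*pi_S1 + 1/10*pi_S2
  pi_S1 = 3/10*pi_S0 + 2/5*pi_S1 + 3/5*pi_S2
  pi_S2 = 1/10*pi_S0 + 1/10*pi_S1 + 3/10*pi_S2
with normalization: pi_S0 + pi_S1 + pi_S2 = 1.

Using the first 2 balance equations plus normalization, the linear system A*pi = b is:
  [-2/5, 1/2, 1/10] . pi = 0
  [3/10, -3/5, 3/5] . pi = 0
  [1, 1, 1] . pi = 1

Solving yields:
  pi_S0 = 1/2
  pi_S1 = 3/8
  pi_S2 = 1/8

Verification (pi * P):
  1/2*3/5 + 3/8*1/2 + 1/8*1/10 = 1/2 = pi_S0  (ok)
  1/2*3/10 + 3/8*2/5 + 1/8*3/5 = 3/8 = pi_S1  (ok)
  1/2*1/10 + 3/8*1/10 + 1/8*3/10 = 1/8 = pi_S2  (ok)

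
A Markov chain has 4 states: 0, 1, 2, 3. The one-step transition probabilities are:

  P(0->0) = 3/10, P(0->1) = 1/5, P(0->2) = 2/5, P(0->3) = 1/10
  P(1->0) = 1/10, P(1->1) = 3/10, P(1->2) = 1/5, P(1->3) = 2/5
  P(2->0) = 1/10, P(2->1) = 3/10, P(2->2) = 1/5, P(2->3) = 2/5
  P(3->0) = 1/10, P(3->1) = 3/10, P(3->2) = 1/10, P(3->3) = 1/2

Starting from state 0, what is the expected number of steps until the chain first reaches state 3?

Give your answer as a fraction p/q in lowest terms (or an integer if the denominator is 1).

Let h_i = expected steps to first reach 3 from state i.
Boundary: h_3 = 0.
First-step equations for the other states:
  h_0 = 1 + 3/10*h_0 + 1/5*h_1 + 2/5*h_2 + 1/10*h_3
  h_1 = 1 + 1/10*h_0 + 3/10*h_1 + 1/5*h_2 + 2/5*h_3
  h_2 = 1 + 1/10*h_0 + 3/10*h_1 + 1/5*h_2 + 2/5*h_3

Substituting h_3 = 0 and rearranging gives the linear system (I - Q) h = 1:
  [7/10, -1/5, -2/5] . (h_0, h_1, h_2) = 1
  [-1/10, 7/10, -1/5] . (h_0, h_1, h_2) = 1
  [-1/10, -3/10, 4/5] . (h_0, h_1, h_2) = 1

Solving yields:
  h_0 = 110/29
  h_1 = 80/29
  h_2 = 80/29

Starting state is 0, so the expected hitting time is h_0 = 110/29.

Answer: 110/29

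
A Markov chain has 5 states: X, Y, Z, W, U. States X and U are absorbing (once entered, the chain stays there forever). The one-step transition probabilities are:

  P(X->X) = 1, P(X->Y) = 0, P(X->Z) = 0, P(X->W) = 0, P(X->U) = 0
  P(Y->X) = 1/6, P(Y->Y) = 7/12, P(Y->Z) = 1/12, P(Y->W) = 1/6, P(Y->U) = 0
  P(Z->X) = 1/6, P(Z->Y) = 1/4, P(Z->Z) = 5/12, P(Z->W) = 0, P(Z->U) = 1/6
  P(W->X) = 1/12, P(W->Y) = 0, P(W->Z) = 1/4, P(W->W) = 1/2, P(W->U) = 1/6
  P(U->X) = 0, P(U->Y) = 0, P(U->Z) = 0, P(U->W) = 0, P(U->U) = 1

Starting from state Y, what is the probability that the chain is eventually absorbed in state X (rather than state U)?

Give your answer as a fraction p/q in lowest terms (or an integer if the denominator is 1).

Answer: 61/87

Derivation:
Let a_i = P(absorbed in X | start in state i).
Boundary conditions: a_X = 1, a_U = 0.
For each transient state i, a_i = sum_j P(i->j) * a_j:
  a_Y = 1/6*a_X + 7/12*a_Y + 1/12*a_Z + 1/6*a_W + 0*a_U
  a_Z = 1/6*a_X + 1/4*a_Y + 5/12*a_Z + 0*a_W + 1/6*a_U
  a_W = 1/12*a_X + 0*a_Y + 1/4*a_Z + 1/2*a_W + 1/6*a_U

Substituting a_X = 1 and a_U = 0, rearrange to (I - Q) a = r where r[i] = P(i -> X):
  [5/12, -1/12, -1/6] . (a_Y, a_Z, a_W) = 1/6
  [-1/4, 7/12, 0] . (a_Y, a_Z, a_W) = 1/6
  [0, -1/4, 1/2] . (a_Y, a_Z, a_W) = 1/12

Solving yields:
  a_Y = 61/87
  a_Z = 17/29
  a_W = 40/87

Starting state is Y, so the absorption probability is a_Y = 61/87.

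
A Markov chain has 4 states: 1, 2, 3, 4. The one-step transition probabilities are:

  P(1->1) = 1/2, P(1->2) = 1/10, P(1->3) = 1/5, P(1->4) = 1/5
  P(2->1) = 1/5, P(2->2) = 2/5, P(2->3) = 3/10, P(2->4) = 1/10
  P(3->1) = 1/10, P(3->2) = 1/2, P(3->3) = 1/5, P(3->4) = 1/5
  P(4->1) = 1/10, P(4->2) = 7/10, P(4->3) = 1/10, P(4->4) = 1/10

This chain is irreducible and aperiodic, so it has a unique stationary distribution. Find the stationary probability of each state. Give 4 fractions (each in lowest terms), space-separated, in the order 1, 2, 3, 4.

The stationary distribution satisfies pi = pi * P, i.e.:
  pi_1 = 1/2*pi_1 + 1/5*pi_2 + 1/10*pi_3 + 1/10*pi_4
  pi_2 = 1/10*pi_1 + 2/5*pi_2 + 1/2*pi_3 + 7/10*pi_4
  pi_3 = 1/5*pi_1 + 3/10*pi_2 + 1/5*pi_3 + 1/10*pi_4
  pi_4 = 1/5*pi_1 + 1/10*pi_2 + 1/5*pi_3 + 1/10*pi_4
with normalization: pi_1 + pi_2 + pi_3 + pi_4 = 1.

Using the first 3 balance equations plus normalization, the linear system A*pi = b is:
  [-1/2, 1/5, 1/10, 1/10] . pi = 0
  [1/10, -3/5, 1/2, 7/10] . pi = 0
  [1/5, 3/10, -4/5, 1/10] . pi = 0
  [1, 1, 1, 1] . pi = 1

Solving yields:
  pi_1 = 91/391
  pi_2 = 155/391
  pi_3 = 88/391
  pi_4 = 57/391

Verification (pi * P):
  91/391*1/2 + 155/391*1/5 + 88/391*1/10 + 57/391*1/10 = 91/391 = pi_1  (ok)
  91/391*1/10 + 155/391*2/5 + 88/391*1/2 + 57/391*7/10 = 155/391 = pi_2  (ok)
  91/391*1/5 + 155/391*3/10 + 88/391*1/5 + 57/391*1/10 = 88/391 = pi_3  (ok)
  91/391*1/5 + 155/391*1/10 + 88/391*1/5 + 57/391*1/10 = 57/391 = pi_4  (ok)

Answer: 91/391 155/391 88/391 57/391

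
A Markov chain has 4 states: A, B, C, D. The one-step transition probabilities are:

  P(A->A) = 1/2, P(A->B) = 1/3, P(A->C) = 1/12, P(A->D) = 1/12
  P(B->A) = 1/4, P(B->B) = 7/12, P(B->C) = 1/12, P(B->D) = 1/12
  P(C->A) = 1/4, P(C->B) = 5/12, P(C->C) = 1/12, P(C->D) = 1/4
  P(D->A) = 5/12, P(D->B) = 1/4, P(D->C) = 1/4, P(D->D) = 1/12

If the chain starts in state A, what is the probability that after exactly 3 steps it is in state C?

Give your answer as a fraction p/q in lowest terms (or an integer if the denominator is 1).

Computing P^3 by repeated multiplication:
P^1 =
  A: [1/2, 1/3, 1/12, 1/12]
  B: [1/4, 7/12, 1/12, 1/12]
  C: [1/4, 5/12, 1/12, 1/4]
  D: [5/12, 1/4, 1/4, 1/12]
P^2 =
  A: [7/18, 5/12, 7/72, 7/72]
  B: [47/144, 23/48, 7/72, 7/72]
  C: [17/48, 61/144, 1/8, 7/72]
  D: [53/144, 59/144, 7/72, 1/8]
P^3 =
  A: [157/432, 7/16, 43/432, 43/432]
  B: [601/1728, 29/64, 43/432, 43/432]
  C: [613/1728, 763/1728, 43/432, 5/48]
  D: [209/576, 749/1728, 5/48, 43/432]

(P^3)[A -> C] = 43/432

Answer: 43/432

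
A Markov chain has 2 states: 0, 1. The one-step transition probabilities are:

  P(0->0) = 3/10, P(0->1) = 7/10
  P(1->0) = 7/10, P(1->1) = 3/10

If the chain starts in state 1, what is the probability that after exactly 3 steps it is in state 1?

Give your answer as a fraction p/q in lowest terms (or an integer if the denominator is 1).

Computing P^3 by repeated multiplication:
P^1 =
  0: [3/10, 7/10]
  1: [7/10, 3/10]
P^2 =
  0: [29/50, 21/50]
  1: [21/50, 29/50]
P^3 =
  0: [117/250, 133/250]
  1: [133/250, 117/250]

(P^3)[1 -> 1] = 117/250

Answer: 117/250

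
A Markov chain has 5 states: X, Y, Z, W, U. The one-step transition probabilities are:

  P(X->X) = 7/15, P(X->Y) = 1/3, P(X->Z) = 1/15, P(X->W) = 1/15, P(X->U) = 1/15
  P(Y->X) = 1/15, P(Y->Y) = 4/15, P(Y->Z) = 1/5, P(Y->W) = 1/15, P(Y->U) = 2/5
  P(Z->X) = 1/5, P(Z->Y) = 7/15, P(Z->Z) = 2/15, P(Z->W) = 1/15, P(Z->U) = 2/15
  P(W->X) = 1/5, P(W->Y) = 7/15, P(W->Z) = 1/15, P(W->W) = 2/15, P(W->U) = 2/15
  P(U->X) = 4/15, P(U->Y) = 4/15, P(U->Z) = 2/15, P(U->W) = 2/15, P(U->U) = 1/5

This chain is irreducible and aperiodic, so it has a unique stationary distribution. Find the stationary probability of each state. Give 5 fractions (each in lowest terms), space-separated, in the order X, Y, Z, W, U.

Answer: 7/30 47/144 337/2520 439/5040 79/360

Derivation:
The stationary distribution satisfies pi = pi * P, i.e.:
  pi_X = 7/15*pi_X + 1/15*pi_Y + 1/5*pi_Z + 1/5*pi_W + 4/15*pi_U
  pi_Y = 1/3*pi_X + 4/15*pi_Y + 7/15*pi_Z + 7/15*pi_W + 4/15*pi_U
  pi_Z = 1/15*pi_X + 1/5*pi_Y + 2/15*pi_Z + 1/15*pi_W + 2/15*pi_U
  pi_W = 1/15*pi_X + 1/15*pi_Y + 1/15*pi_Z + 2/15*pi_W + 2/15*pi_U
  pi_U = 1/15*pi_X + 2/5*pi_Y + 2/15*pi_Z + 2/15*pi_W + 1/5*pi_U
with normalization: pi_X + pi_Y + pi_Z + pi_W + pi_U = 1.

Using the first 4 balance equations plus normalization, the linear system A*pi = b is:
  [-8/15, 1/15, 1/5, 1/5, 4/15] . pi = 0
  [1/3, -11/15, 7/15, 7/15, 4/15] . pi = 0
  [1/15, 1/5, -13/15, 1/15, 2/15] . pi = 0
  [1/15, 1/15, 1/15, -13/15, 2/15] . pi = 0
  [1, 1, 1, 1, 1] . pi = 1

Solving yields:
  pi_X = 7/30
  pi_Y = 47/144
  pi_Z = 337/2520
  pi_W = 439/5040
  pi_U = 79/360

Verification (pi * P):
  7/30*7/15 + 47/144*1/15 + 337/2520*1/5 + 439/5040*1/5 + 79/360*4/15 = 7/30 = pi_X  (ok)
  7/30*1/3 + 47/144*4/15 + 337/2520*7/15 + 439/5040*7/15 + 79/360*4/15 = 47/144 = pi_Y  (ok)
  7/30*1/15 + 47/144*1/5 + 337/2520*2/15 + 439/5040*1/15 + 79/360*2/15 = 337/2520 = pi_Z  (ok)
  7/30*1/15 + 47/144*1/15 + 337/2520*1/15 + 439/5040*2/15 + 79/360*2/15 = 439/5040 = pi_W  (ok)
  7/30*1/15 + 47/144*2/5 + 337/2520*2/15 + 439/5040*2/15 + 79/360*1/5 = 79/360 = pi_U  (ok)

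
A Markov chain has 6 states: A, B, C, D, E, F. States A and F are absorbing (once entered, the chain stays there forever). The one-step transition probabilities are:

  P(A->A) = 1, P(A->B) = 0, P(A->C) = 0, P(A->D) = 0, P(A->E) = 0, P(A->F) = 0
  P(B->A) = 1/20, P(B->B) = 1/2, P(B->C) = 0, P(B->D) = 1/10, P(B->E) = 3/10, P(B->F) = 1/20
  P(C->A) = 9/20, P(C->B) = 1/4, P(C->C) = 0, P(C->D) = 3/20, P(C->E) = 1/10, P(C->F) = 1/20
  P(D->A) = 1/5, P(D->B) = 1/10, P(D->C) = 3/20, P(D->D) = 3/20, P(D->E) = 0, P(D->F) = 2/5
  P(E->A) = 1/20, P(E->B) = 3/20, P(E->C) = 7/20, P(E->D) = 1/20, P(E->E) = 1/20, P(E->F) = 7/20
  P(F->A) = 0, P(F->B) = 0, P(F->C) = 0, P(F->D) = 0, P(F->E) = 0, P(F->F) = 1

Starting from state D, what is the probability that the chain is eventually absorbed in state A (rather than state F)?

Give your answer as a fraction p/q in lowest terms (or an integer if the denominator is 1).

Answer: 1279/3218

Derivation:
Let a_i = P(absorbed in A | start in state i).
Boundary conditions: a_A = 1, a_F = 0.
For each transient state i, a_i = sum_j P(i->j) * a_j:
  a_B = 1/20*a_A + 1/2*a_B + 0*a_C + 1/10*a_D + 3/10*a_E + 1/20*a_F
  a_C = 9/20*a_A + 1/4*a_B + 0*a_C + 3/20*a_D + 1/10*a_E + 1/20*a_F
  a_D = 1/5*a_A + 1/10*a_B + 3/20*a_C + 3/20*a_D + 0*a_E + 2/5*a_F
  a_E = 1/20*a_A + 3/20*a_B + 7/20*a_C + 1/20*a_D + 1/20*a_E + 7/20*a_F

Substituting a_A = 1 and a_F = 0, rearrange to (I - Q) a = r where r[i] = P(i -> A):
  [1/2, 0, -1/10, -3/10] . (a_B, a_C, a_D, a_E) = 1/20
  [-1/4, 1, -3/20, -1/10] . (a_B, a_C, a_D, a_E) = 9/20
  [-1/10, -3/20, 17/20, 0] . (a_B, a_C, a_D, a_E) = 1/5
  [-3/20, -7/20, -1/20, 19/20] . (a_B, a_C, a_D, a_E) = 1/20

Solving yields:
  a_B = 6523/16090
  a_C = 31309/48270
  a_D = 1279/3218
  a_E = 3635/9654

Starting state is D, so the absorption probability is a_D = 1279/3218.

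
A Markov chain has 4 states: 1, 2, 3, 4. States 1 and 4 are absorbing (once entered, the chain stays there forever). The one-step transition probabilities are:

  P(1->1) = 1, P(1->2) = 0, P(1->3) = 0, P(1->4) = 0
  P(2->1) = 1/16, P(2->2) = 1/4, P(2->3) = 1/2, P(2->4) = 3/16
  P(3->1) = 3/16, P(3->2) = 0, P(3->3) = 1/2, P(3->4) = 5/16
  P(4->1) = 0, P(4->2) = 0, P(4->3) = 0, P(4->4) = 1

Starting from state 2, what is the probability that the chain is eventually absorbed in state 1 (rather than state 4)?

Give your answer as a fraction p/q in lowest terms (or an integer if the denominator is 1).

Answer: 1/3

Derivation:
Let a_i = P(absorbed in 1 | start in state i).
Boundary conditions: a_1 = 1, a_4 = 0.
For each transient state i, a_i = sum_j P(i->j) * a_j:
  a_2 = 1/16*a_1 + 1/4*a_2 + 1/2*a_3 + 3/16*a_4
  a_3 = 3/16*a_1 + 0*a_2 + 1/2*a_3 + 5/16*a_4

Substituting a_1 = 1 and a_4 = 0, rearrange to (I - Q) a = r where r[i] = P(i -> 1):
  [3/4, -1/2] . (a_2, a_3) = 1/16
  [0, 1/2] . (a_2, a_3) = 3/16

Solving yields:
  a_2 = 1/3
  a_3 = 3/8

Starting state is 2, so the absorption probability is a_2 = 1/3.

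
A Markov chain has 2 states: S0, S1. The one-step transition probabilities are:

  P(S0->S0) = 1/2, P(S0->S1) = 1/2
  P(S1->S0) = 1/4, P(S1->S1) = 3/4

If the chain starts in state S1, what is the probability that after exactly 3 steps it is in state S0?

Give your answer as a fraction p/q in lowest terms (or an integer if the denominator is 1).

Computing P^3 by repeated multiplication:
P^1 =
  S0: [1/2, 1/2]
  S1: [1/4, 3/4]
P^2 =
  S0: [3/8, 5/8]
  S1: [5/16, 11/16]
P^3 =
  S0: [11/32, 21/32]
  S1: [21/64, 43/64]

(P^3)[S1 -> S0] = 21/64

Answer: 21/64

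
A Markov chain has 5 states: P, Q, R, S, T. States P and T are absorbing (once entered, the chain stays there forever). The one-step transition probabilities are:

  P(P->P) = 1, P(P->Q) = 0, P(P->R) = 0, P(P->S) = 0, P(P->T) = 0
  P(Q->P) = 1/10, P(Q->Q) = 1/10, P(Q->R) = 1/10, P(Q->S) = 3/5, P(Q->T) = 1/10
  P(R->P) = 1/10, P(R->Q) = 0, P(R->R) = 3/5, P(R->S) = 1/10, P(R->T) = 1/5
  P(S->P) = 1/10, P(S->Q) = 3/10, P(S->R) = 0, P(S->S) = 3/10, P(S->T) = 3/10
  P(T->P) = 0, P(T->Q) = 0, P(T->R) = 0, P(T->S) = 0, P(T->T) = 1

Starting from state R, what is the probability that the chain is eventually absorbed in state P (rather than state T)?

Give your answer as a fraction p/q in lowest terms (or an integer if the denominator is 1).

Answer: 19/59

Derivation:
Let a_i = P(absorbed in P | start in state i).
Boundary conditions: a_P = 1, a_T = 0.
For each transient state i, a_i = sum_j P(i->j) * a_j:
  a_Q = 1/10*a_P + 1/10*a_Q + 1/10*a_R + 3/5*a_S + 1/10*a_T
  a_R = 1/10*a_P + 0*a_Q + 3/5*a_R + 1/10*a_S + 1/5*a_T
  a_S = 1/10*a_P + 3/10*a_Q + 0*a_R + 3/10*a_S + 3/10*a_T

Substituting a_P = 1 and a_T = 0, rearrange to (I - Q) a = r where r[i] = P(i -> P):
  [9/10, -1/10, -3/5] . (a_Q, a_R, a_S) = 1/10
  [0, 2/5, -1/10] . (a_Q, a_R, a_S) = 1/10
  [-3/10, 0, 7/10] . (a_Q, a_R, a_S) = 1/10

Solving yields:
  a_Q = 20/59
  a_R = 19/59
  a_S = 17/59

Starting state is R, so the absorption probability is a_R = 19/59.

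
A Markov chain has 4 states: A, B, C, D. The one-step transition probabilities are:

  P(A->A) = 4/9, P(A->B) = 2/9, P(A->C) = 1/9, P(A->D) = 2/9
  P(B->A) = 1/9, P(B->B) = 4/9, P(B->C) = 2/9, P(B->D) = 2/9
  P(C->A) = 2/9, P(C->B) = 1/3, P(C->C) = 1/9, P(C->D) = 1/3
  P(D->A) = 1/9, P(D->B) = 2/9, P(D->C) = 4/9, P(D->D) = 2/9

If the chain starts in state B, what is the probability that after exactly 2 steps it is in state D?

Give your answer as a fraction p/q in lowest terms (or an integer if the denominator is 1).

Answer: 20/81

Derivation:
Computing P^2 by repeated multiplication:
P^1 =
  A: [4/9, 2/9, 1/9, 2/9]
  B: [1/9, 4/9, 2/9, 2/9]
  C: [2/9, 1/3, 1/9, 1/3]
  D: [1/9, 2/9, 4/9, 2/9]
P^2 =
  A: [22/81, 23/81, 17/81, 19/81]
  B: [14/81, 28/81, 19/81, 20/81]
  C: [16/81, 25/81, 7/27, 19/81]
  D: [16/81, 26/81, 17/81, 22/81]

(P^2)[B -> D] = 20/81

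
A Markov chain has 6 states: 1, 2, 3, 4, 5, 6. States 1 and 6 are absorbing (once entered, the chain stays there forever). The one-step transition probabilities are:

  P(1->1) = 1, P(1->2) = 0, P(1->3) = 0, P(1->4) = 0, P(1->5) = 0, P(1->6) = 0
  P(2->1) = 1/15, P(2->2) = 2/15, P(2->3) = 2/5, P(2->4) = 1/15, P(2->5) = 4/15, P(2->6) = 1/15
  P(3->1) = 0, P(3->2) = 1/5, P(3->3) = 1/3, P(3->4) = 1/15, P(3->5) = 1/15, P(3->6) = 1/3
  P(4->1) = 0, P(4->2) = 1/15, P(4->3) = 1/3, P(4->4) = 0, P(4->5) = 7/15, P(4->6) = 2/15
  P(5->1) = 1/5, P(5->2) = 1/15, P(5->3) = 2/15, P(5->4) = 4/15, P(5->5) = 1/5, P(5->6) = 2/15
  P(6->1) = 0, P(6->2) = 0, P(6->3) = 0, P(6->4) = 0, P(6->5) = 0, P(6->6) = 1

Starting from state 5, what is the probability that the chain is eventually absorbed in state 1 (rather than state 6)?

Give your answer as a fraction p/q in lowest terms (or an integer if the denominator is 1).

Let a_i = P(absorbed in 1 | start in state i).
Boundary conditions: a_1 = 1, a_6 = 0.
For each transient state i, a_i = sum_j P(i->j) * a_j:
  a_2 = 1/15*a_1 + 2/15*a_2 + 2/5*a_3 + 1/15*a_4 + 4/15*a_5 + 1/15*a_6
  a_3 = 0*a_1 + 1/5*a_2 + 1/3*a_3 + 1/15*a_4 + 1/15*a_5 + 1/3*a_6
  a_4 = 0*a_1 + 1/15*a_2 + 1/3*a_3 + 0*a_4 + 7/15*a_5 + 2/15*a_6
  a_5 = 1/5*a_1 + 1/15*a_2 + 2/15*a_3 + 4/15*a_4 + 1/5*a_5 + 2/15*a_6

Substituting a_1 = 1 and a_6 = 0, rearrange to (I - Q) a = r where r[i] = P(i -> 1):
  [13/15, -2/5, -1/15, -4/15] . (a_2, a_3, a_4, a_5) = 1/15
  [-1/5, 2/3, -1/15, -1/15] . (a_2, a_3, a_4, a_5) = 0
  [-1/15, -1/3, 1, -7/15] . (a_2, a_3, a_4, a_5) = 0
  [-1/15, -2/15, -4/15, 4/5] . (a_2, a_3, a_4, a_5) = 1/5

Solving yields:
  a_2 = 3757/13421
  a_3 = 1964/13421
  a_4 = 3280/13421
  a_5 = 5089/13421

Starting state is 5, so the absorption probability is a_5 = 5089/13421.

Answer: 5089/13421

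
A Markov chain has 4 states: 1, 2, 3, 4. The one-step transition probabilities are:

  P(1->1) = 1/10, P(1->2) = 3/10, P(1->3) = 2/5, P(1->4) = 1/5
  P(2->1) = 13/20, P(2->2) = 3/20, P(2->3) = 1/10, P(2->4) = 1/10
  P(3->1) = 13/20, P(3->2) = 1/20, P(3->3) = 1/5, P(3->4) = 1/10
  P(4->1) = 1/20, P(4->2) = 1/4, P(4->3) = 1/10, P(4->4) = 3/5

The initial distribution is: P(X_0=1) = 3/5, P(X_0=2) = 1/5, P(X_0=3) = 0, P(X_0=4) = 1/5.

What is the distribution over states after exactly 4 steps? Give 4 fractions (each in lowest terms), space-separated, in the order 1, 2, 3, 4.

Propagating the distribution step by step (d_{t+1} = d_t * P):
d_0 = (1=3/5, 2=1/5, 3=0, 4=1/5)
  d_1[1] = 3/5*1/10 + 1/5*13/20 + 0*13/20 + 1/5*1/20 = 1/5
  d_1[2] = 3/5*3/10 + 1/5*3/20 + 0*1/20 + 1/5*1/4 = 13/50
  d_1[3] = 3/5*2/5 + 1/5*1/10 + 0*1/5 + 1/5*1/10 = 7/25
  d_1[4] = 3/5*1/5 + 1/5*1/10 + 0*1/10 + 1/5*3/5 = 13/50
d_1 = (1=1/5, 2=13/50, 3=7/25, 4=13/50)
  d_2[1] = 1/5*1/10 + 13/50*13/20 + 7/25*13/20 + 13/50*1/20 = 48/125
  d_2[2] = 1/5*3/10 + 13/50*3/20 + 7/25*1/20 + 13/50*1/4 = 89/500
  d_2[3] = 1/5*2/5 + 13/50*1/10 + 7/25*1/5 + 13/50*1/10 = 47/250
  d_2[4] = 1/5*1/5 + 13/50*1/10 + 7/25*1/10 + 13/50*3/5 = 1/4
d_2 = (1=48/125, 2=89/500, 3=47/250, 4=1/4)
  d_3[1] = 48/125*1/10 + 89/500*13/20 + 47/250*13/20 + 1/4*1/20 = 361/1250
  d_3[2] = 48/125*3/10 + 89/500*3/20 + 47/250*1/20 + 1/4*1/4 = 1069/5000
  d_3[3] = 48/125*2/5 + 89/500*1/10 + 47/250*1/5 + 1/4*1/10 = 117/500
  d_3[4] = 48/125*1/5 + 89/500*1/10 + 47/250*1/10 + 1/4*3/5 = 1317/5000
d_3 = (1=361/1250, 2=1069/5000, 3=117/500, 4=1317/5000)
  d_4[1] = 361/1250*1/10 + 1069/5000*13/20 + 117/500*13/20 + 1317/5000*1/20 = 1041/3125
  d_4[2] = 361/1250*3/10 + 1069/5000*3/20 + 117/500*1/20 + 1317/5000*1/4 = 9813/50000
  d_4[3] = 361/1250*2/5 + 1069/5000*1/10 + 117/500*1/5 + 1317/5000*1/10 = 5251/25000
  d_4[4] = 361/1250*1/5 + 1069/5000*1/10 + 117/500*1/10 + 1317/5000*3/5 = 13029/50000
d_4 = (1=1041/3125, 2=9813/50000, 3=5251/25000, 4=13029/50000)

Answer: 1041/3125 9813/50000 5251/25000 13029/50000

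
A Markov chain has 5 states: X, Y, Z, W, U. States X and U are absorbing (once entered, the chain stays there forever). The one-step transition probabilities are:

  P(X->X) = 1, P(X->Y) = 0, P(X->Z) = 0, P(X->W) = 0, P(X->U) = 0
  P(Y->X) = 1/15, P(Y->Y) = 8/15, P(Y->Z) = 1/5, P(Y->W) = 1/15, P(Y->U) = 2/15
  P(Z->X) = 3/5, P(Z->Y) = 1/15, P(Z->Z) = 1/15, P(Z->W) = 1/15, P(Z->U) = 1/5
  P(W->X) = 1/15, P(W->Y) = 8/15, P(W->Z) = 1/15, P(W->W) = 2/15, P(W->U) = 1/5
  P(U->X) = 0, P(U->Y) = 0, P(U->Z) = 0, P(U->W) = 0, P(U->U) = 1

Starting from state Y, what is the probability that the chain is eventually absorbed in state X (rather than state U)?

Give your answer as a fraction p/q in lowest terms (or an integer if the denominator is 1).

Answer: 558/1091

Derivation:
Let a_i = P(absorbed in X | start in state i).
Boundary conditions: a_X = 1, a_U = 0.
For each transient state i, a_i = sum_j P(i->j) * a_j:
  a_Y = 1/15*a_X + 8/15*a_Y + 1/5*a_Z + 1/15*a_W + 2/15*a_U
  a_Z = 3/5*a_X + 1/15*a_Y + 1/15*a_Z + 1/15*a_W + 1/5*a_U
  a_W = 1/15*a_X + 8/15*a_Y + 1/15*a_Z + 2/15*a_W + 1/5*a_U

Substituting a_X = 1 and a_U = 0, rearrange to (I - Q) a = r where r[i] = P(i -> X):
  [7/15, -1/5, -1/15] . (a_Y, a_Z, a_W) = 1/15
  [-1/15, 14/15, -1/15] . (a_Y, a_Z, a_W) = 3/5
  [-8/15, -1/15, 13/15] . (a_Y, a_Z, a_W) = 1/15

Solving yields:
  a_Y = 558/1091
  a_Z = 776/1091
  a_W = 487/1091

Starting state is Y, so the absorption probability is a_Y = 558/1091.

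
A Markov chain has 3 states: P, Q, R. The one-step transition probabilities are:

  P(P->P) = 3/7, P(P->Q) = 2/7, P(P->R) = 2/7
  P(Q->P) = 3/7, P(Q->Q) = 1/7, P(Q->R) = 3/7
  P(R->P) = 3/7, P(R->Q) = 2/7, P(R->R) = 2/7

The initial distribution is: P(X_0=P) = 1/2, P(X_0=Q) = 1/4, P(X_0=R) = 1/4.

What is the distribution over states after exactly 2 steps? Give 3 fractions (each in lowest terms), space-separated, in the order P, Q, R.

Answer: 3/7 1/4 9/28

Derivation:
Propagating the distribution step by step (d_{t+1} = d_t * P):
d_0 = (P=1/2, Q=1/4, R=1/4)
  d_1[P] = 1/2*3/7 + 1/4*3/7 + 1/4*3/7 = 3/7
  d_1[Q] = 1/2*2/7 + 1/4*1/7 + 1/4*2/7 = 1/4
  d_1[R] = 1/2*2/7 + 1/4*3/7 + 1/4*2/7 = 9/28
d_1 = (P=3/7, Q=1/4, R=9/28)
  d_2[P] = 3/7*3/7 + 1/4*3/7 + 9/28*3/7 = 3/7
  d_2[Q] = 3/7*2/7 + 1/4*1/7 + 9/28*2/7 = 1/4
  d_2[R] = 3/7*2/7 + 1/4*3/7 + 9/28*2/7 = 9/28
d_2 = (P=3/7, Q=1/4, R=9/28)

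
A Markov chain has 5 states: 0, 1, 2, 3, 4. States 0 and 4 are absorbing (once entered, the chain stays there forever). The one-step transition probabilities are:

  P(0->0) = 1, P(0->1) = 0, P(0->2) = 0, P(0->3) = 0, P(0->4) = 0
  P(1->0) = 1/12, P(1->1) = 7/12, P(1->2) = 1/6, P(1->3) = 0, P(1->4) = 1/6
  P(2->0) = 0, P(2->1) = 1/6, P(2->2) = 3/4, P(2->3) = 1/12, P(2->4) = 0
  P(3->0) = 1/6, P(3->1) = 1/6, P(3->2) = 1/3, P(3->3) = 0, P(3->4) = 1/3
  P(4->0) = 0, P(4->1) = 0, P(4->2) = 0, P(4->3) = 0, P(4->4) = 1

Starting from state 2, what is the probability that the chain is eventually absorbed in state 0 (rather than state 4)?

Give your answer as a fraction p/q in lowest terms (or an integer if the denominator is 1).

Answer: 1/3

Derivation:
Let a_i = P(absorbed in 0 | start in state i).
Boundary conditions: a_0 = 1, a_4 = 0.
For each transient state i, a_i = sum_j P(i->j) * a_j:
  a_1 = 1/12*a_0 + 7/12*a_1 + 1/6*a_2 + 0*a_3 + 1/6*a_4
  a_2 = 0*a_0 + 1/6*a_1 + 3/4*a_2 + 1/12*a_3 + 0*a_4
  a_3 = 1/6*a_0 + 1/6*a_1 + 1/3*a_2 + 0*a_3 + 1/3*a_4

Substituting a_0 = 1 and a_4 = 0, rearrange to (I - Q) a = r where r[i] = P(i -> 0):
  [5/12, -1/6, 0] . (a_1, a_2, a_3) = 1/12
  [-1/6, 1/4, -1/12] . (a_1, a_2, a_3) = 0
  [-1/6, -1/3, 1] . (a_1, a_2, a_3) = 1/6

Solving yields:
  a_1 = 1/3
  a_2 = 1/3
  a_3 = 1/3

Starting state is 2, so the absorption probability is a_2 = 1/3.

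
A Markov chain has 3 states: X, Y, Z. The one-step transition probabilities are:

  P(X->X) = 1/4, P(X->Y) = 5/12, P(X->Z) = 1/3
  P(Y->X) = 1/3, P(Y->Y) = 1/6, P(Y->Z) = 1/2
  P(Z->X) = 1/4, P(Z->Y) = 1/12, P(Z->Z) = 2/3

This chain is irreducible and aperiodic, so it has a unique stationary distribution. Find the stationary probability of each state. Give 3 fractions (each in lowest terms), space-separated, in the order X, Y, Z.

Answer: 17/64 3/16 35/64

Derivation:
The stationary distribution satisfies pi = pi * P, i.e.:
  pi_X = 1/4*pi_X + 1/3*pi_Y + 1/4*pi_Z
  pi_Y = 5/12*pi_X + 1/6*pi_Y + 1/12*pi_Z
  pi_Z = 1/3*pi_X + 1/2*pi_Y + 2/3*pi_Z
with normalization: pi_X + pi_Y + pi_Z = 1.

Using the first 2 balance equations plus normalization, the linear system A*pi = b is:
  [-3/4, 1/3, 1/4] . pi = 0
  [5/12, -5/6, 1/12] . pi = 0
  [1, 1, 1] . pi = 1

Solving yields:
  pi_X = 17/64
  pi_Y = 3/16
  pi_Z = 35/64

Verification (pi * P):
  17/64*1/4 + 3/16*1/3 + 35/64*1/4 = 17/64 = pi_X  (ok)
  17/64*5/12 + 3/16*1/6 + 35/64*1/12 = 3/16 = pi_Y  (ok)
  17/64*1/3 + 3/16*1/2 + 35/64*2/3 = 35/64 = pi_Z  (ok)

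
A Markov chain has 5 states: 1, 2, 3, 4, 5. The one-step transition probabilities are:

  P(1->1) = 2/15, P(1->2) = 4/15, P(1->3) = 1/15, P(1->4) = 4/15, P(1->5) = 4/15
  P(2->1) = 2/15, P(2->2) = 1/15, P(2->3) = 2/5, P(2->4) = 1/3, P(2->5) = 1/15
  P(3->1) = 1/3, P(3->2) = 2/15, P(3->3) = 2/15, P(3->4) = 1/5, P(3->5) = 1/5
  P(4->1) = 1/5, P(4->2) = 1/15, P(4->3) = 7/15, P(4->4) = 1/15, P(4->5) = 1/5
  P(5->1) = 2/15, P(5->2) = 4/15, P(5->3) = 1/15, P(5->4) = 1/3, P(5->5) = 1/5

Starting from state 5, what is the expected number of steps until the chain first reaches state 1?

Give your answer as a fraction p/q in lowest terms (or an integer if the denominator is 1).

Answer: 25820/5041

Derivation:
Let h_i = expected steps to first reach 1 from state i.
Boundary: h_1 = 0.
First-step equations for the other states:
  h_2 = 1 + 2/15*h_1 + 1/15*h_2 + 2/5*h_3 + 1/3*h_4 + 1/15*h_5
  h_3 = 1 + 1/3*h_1 + 2/15*h_2 + 2/15*h_3 + 1/5*h_4 + 1/5*h_5
  h_4 = 1 + 1/5*h_1 + 1/15*h_2 + 7/15*h_3 + 1/15*h_4 + 1/5*h_5
  h_5 = 1 + 2/15*h_1 + 4/15*h_2 + 1/15*h_3 + 1/3*h_4 + 1/5*h_5

Substituting h_1 = 0 and rearranging gives the linear system (I - Q) h = 1:
  [14/15, -2/5, -1/3, -1/15] . (h_2, h_3, h_4, h_5) = 1
  [-2/15, 13/15, -1/5, -1/5] . (h_2, h_3, h_4, h_5) = 1
  [-1/15, -7/15, 14/15, -1/5] . (h_2, h_3, h_4, h_5) = 1
  [-4/15, -1/15, -1/3, 4/5] . (h_2, h_3, h_4, h_5) = 1

Solving yields:
  h_2 = 24445/5041
  h_3 = 20870/5041
  h_4 = 23115/5041
  h_5 = 25820/5041

Starting state is 5, so the expected hitting time is h_5 = 25820/5041.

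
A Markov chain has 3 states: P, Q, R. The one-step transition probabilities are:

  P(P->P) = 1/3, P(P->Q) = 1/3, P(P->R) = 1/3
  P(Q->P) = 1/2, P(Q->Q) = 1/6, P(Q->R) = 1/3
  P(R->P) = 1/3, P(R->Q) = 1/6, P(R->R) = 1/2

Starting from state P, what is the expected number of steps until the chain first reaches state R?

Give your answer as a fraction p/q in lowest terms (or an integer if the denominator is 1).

Let h_i = expected steps to first reach R from state i.
Boundary: h_R = 0.
First-step equations for the other states:
  h_P = 1 + 1/3*h_P + 1/3*h_Q + 1/3*h_R
  h_Q = 1 + 1/2*h_P + 1/6*h_Q + 1/3*h_R

Substituting h_R = 0 and rearranging gives the linear system (I - Q) h = 1:
  [2/3, -1/3] . (h_P, h_Q) = 1
  [-1/2, 5/6] . (h_P, h_Q) = 1

Solving yields:
  h_P = 3
  h_Q = 3

Starting state is P, so the expected hitting time is h_P = 3.

Answer: 3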